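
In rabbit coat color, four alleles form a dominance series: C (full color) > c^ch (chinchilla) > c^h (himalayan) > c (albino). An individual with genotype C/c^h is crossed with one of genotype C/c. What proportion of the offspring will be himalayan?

Cross: C/c^h × C/c
Allele dominance: C > c^ch > c^h > c
Offspring genotypes: 1 C/C, 1 C/c, 1 C/c^h, 1 c^h/c
Phenotype counts: 3 full color, 1 himalayan
himalayan: 1 out of 4
Probability: 1/4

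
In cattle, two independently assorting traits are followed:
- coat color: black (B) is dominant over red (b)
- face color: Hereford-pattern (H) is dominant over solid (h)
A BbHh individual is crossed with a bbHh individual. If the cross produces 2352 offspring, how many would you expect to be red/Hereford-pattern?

Dihybrid cross BbHh × bbHh — consider each gene separately:
coat color: Bb × bb → 2 Bb, 2 bb → 2 B_ : 2 bb (out of 4)
face color: Hh × Hh → 1 HH, 2 Hh, 1 hh → 3 H_ : 1 hh (out of 4)
Combine (counts out of 4 × 4 = 16): black/Hereford-pattern (B_H_) = 2×3 = 6; black/solid (B_hh) = 2×1 = 2; red/Hereford-pattern (bbH_) = 2×3 = 6; red/solid (bbhh) = 2×1 = 2
Phenotype counts (out of 16): 6 black/Hereford-pattern, 2 black/solid, 6 red/Hereford-pattern, 2 red/solid
red/Hereford-pattern: 6 out of 16 → fraction 3/8
Expected count = 3/8 × 2352 = 882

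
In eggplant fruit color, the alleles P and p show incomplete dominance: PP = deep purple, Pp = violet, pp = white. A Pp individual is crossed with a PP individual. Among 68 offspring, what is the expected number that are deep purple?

Punnett square for Pp × PP:
Offspring genotypes: 2 PP, 2 Pp
Phenotype counts: 2 deep purple, 2 violet
deep purple: 2 out of 4 → fraction 1/2
Expected count = 1/2 × 68 = 34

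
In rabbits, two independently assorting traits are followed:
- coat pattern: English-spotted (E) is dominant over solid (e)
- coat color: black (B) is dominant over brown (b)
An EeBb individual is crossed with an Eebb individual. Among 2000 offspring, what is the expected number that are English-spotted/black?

Dihybrid cross EeBb × Eebb — consider each gene separately:
coat pattern: Ee × Ee → 1 EE, 2 Ee, 1 ee → 3 E_ : 1 ee (out of 4)
coat color: Bb × bb → 2 Bb, 2 bb → 2 B_ : 2 bb (out of 4)
Combine (counts out of 4 × 4 = 16): English-spotted/black (E_B_) = 3×2 = 6; English-spotted/brown (E_bb) = 3×2 = 6; solid/black (eeB_) = 1×2 = 2; solid/brown (eebb) = 1×2 = 2
Phenotype counts (out of 16): 6 English-spotted/black, 6 English-spotted/brown, 2 solid/black, 2 solid/brown
English-spotted/black: 6 out of 16 → fraction 3/8
Expected count = 3/8 × 2000 = 750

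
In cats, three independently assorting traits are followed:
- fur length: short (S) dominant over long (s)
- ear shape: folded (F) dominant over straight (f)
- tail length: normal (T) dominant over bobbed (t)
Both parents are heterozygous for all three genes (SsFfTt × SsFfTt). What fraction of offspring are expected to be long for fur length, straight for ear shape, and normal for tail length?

Trihybrid cross: SsFfTt × SsFfTt
Each trait segregates independently with a 3:1 phenotypic ratio, so each gene contributes 3/4 (dominant) or 1/4 (recessive).
Target: long (fur length), straight (ear shape), normal (tail length)
Probability = product of independent per-trait probabilities
= 1/4 × 1/4 × 3/4 = 3/64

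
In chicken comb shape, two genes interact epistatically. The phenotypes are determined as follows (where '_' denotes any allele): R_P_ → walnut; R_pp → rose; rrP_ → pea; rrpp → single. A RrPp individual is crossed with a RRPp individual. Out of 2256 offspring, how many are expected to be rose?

Cross: RrPp × RRPp — consider each gene separately:
R gene: Rr × RR → 2 RR, 2 Rr → 4 R_ (out of 4)
P gene: Pp × Pp → 1 PP, 2 Pp, 1 pp → 3 P_ : 1 pp (out of 4)
Genotype classes (out of 4 × 4 = 16): R_P_ = 4×3 = 12; R_pp = 4×1 = 4
Apply the phenotype rules: R_P_ (12) → walnut; R_pp (4) → rose
Phenotype counts (out of 16): 12 walnut, 4 rose
rose: 4 out of 16 → fraction 1/4
Expected count = 1/4 × 2256 = 564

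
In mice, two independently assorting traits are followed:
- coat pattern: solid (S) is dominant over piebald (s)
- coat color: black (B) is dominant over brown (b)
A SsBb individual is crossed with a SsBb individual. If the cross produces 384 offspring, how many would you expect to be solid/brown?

Dihybrid cross SsBb × SsBb — consider each gene separately:
coat pattern: Ss × Ss → 1 SS, 2 Ss, 1 ss → 3 S_ : 1 ss (out of 4)
coat color: Bb × Bb → 1 BB, 2 Bb, 1 bb → 3 B_ : 1 bb (out of 4)
Combine (counts out of 4 × 4 = 16): solid/black (S_B_) = 3×3 = 9; solid/brown (S_bb) = 3×1 = 3; piebald/black (ssB_) = 1×3 = 3; piebald/brown (ssbb) = 1×1 = 1
Phenotype counts (out of 16): 9 solid/black, 3 solid/brown, 3 piebald/black, 1 piebald/brown
solid/brown: 3 out of 16 → fraction 3/16
Expected count = 3/16 × 384 = 72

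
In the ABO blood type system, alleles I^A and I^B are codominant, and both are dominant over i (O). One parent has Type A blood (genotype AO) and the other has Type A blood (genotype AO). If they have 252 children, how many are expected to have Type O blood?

Cross: AO × AO
Possible offspring genotypes: 1 AA, 2 AO, 1 OO
Blood type counts: 3 Type A, 1 Type O
Probability of Type O: 1/4
Expected count = 1/4 × 252 = 63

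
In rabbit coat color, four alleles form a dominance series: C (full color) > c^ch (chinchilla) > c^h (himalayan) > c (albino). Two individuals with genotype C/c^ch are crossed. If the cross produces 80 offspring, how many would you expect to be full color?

Cross: C/c^ch × C/c^ch
Allele dominance: C > c^ch > c^h > c
Offspring genotypes: 1 C/C, 2 C/c^ch, 1 c^ch/c^ch
Phenotype counts: 3 full color, 1 chinchilla
full color: 3 out of 4 → fraction 3/4
Expected count = 3/4 × 80 = 60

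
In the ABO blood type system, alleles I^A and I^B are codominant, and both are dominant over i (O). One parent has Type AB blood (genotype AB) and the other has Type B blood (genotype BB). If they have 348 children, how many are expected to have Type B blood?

Cross: AB × BB
Possible offspring genotypes: 2 AB, 2 BB
Blood type counts: 2 Type AB, 2 Type B
Probability of Type B: 2/4 = 1/2
Expected count = 1/2 × 348 = 174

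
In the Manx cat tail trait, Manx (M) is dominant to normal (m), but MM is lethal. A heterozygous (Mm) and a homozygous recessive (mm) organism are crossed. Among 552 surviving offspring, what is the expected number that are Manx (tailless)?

Cross: Mm × mm
Punnett square offspring (before lethality): 2 Mm, 2 mm
No MM offspring are produced in this cross.
Manx (tailless): 2 out of 4 → fraction 1/2
Expected count = 1/2 × 552 = 276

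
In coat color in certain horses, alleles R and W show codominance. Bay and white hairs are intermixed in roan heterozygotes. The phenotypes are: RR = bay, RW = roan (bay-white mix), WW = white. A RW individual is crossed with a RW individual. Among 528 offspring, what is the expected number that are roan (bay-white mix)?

Punnett square for RW × RW:
Offspring genotypes: 1 RR, 2 RW, 1 WW
Phenotype counts: 1 bay, 2 roan (bay-white mix), 1 white
roan (bay-white mix): 2 out of 4 → fraction 1/2
Expected count = 1/2 × 528 = 264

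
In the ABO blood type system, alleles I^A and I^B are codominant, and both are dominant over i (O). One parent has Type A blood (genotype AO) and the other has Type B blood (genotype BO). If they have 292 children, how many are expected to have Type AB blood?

Cross: AO × BO
Possible offspring genotypes: 1 AB, 1 AO, 1 BO, 1 OO
Blood type counts: 1 Type AB, 1 Type A, 1 Type B, 1 Type O
Probability of Type AB: 1/4
Expected count = 1/4 × 292 = 73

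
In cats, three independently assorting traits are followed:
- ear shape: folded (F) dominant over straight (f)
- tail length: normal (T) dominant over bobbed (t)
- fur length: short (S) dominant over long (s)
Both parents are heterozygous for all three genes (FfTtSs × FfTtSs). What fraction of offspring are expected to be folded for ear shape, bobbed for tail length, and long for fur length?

Trihybrid cross: FfTtSs × FfTtSs
Each trait segregates independently with a 3:1 phenotypic ratio, so each gene contributes 3/4 (dominant) or 1/4 (recessive).
Target: folded (ear shape), bobbed (tail length), long (fur length)
Probability = product of independent per-trait probabilities
= 3/4 × 1/4 × 1/4 = 3/64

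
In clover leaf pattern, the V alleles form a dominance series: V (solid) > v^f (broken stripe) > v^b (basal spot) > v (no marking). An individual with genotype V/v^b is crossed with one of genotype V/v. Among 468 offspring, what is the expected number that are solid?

Cross: V/v^b × V/v
Allele dominance: V > v^f > v^b > v
Offspring genotypes: 1 V/V, 1 V/v, 1 V/v^b, 1 v^b/v
Phenotype counts: 3 solid, 1 basal spot
solid: 3 out of 4 → fraction 3/4
Expected count = 3/4 × 468 = 351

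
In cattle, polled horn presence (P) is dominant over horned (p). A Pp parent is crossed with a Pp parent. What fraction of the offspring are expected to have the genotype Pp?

Punnett square for Pp × Pp:
Offspring genotypes: 1 PP, 2 Pp, 1 pp
Total offspring: 4
Count with target: 2
Probability: 2/4 = 1/2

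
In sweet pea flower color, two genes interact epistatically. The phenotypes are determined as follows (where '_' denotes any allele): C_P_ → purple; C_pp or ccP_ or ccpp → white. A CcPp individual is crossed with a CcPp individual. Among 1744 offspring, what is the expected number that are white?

Cross: CcPp × CcPp — consider each gene separately:
C gene: Cc × Cc → 1 CC, 2 Cc, 1 cc → 3 C_ : 1 cc (out of 4)
P gene: Pp × Pp → 1 PP, 2 Pp, 1 pp → 3 P_ : 1 pp (out of 4)
Genotype classes (out of 4 × 4 = 16): C_P_ = 3×3 = 9; C_pp = 3×1 = 3; ccP_ = 1×3 = 3; ccpp = 1×1 = 1
Apply the phenotype rules: C_P_ (9) → purple; C_pp (3) + ccP_ (3) + ccpp (1) → white
Phenotype counts (out of 16): 9 purple, 7 white
white: 7 out of 16 → fraction 7/16
Expected count = 7/16 × 1744 = 763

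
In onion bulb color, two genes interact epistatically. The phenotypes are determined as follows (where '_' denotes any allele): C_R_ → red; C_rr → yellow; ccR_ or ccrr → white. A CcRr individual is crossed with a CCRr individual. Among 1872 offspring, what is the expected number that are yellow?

Cross: CcRr × CCRr — consider each gene separately:
C gene: Cc × CC → 2 CC, 2 Cc → 4 C_ (out of 4)
R gene: Rr × Rr → 1 RR, 2 Rr, 1 rr → 3 R_ : 1 rr (out of 4)
Genotype classes (out of 4 × 4 = 16): C_R_ = 4×3 = 12; C_rr = 4×1 = 4
Apply the phenotype rules: C_R_ (12) → red; C_rr (4) → yellow
Phenotype counts (out of 16): 12 red, 4 yellow
yellow: 4 out of 16 → fraction 1/4
Expected count = 1/4 × 1872 = 468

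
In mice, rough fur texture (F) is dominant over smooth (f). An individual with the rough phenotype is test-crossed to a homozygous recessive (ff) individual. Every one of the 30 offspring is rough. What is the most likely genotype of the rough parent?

Test cross: ? × ff
All offspring are rough.
If the unknown parent were heterozygous (Ff), about half of 30 offspring would be smooth; none are. The unknown parent is most likely homozygous dominant (FF).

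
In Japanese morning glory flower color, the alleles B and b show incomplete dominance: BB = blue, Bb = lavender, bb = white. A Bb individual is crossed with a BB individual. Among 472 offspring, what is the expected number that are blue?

Punnett square for Bb × BB:
Offspring genotypes: 2 BB, 2 Bb
Phenotype counts: 2 blue, 2 lavender
blue: 2 out of 4 → fraction 1/2
Expected count = 1/2 × 472 = 236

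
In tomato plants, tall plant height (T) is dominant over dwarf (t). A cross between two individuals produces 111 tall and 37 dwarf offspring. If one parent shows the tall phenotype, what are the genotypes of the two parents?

Observed offspring: 111 tall, 37 dwarf
The observed ratio simplifies to 3:1. Dwarf (tt) offspring appear, so each parent must contribute one t allele. The parent stated to show tall carries T, so it is Tt. The other parent is then either Tt or tt: Tt × tt would give a 1:1 split, whereas Tt × Tt gives 3:1 — matching the data. So both parents are heterozygous (Tt × Tt).
Parent genotypes: Tt × Tt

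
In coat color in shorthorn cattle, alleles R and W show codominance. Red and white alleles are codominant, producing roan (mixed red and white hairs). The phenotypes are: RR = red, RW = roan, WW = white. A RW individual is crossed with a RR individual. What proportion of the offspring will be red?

Punnett square for RW × RR:
Offspring genotypes: 2 RR, 2 RW
Phenotype counts: 2 red, 2 roan
red: 2 out of 4
Probability: 2/4 = 1/2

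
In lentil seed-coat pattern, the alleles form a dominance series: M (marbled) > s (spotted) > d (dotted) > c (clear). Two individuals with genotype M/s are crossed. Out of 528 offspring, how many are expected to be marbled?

Cross: M/s × M/s
Allele dominance: M > s > d > c
Offspring genotypes: 1 M/M, 2 M/s, 1 s/s
Phenotype counts: 3 marbled, 1 spotted
marbled: 3 out of 4 → fraction 3/4
Expected count = 3/4 × 528 = 396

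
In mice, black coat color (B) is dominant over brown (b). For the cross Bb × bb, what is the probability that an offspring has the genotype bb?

Punnett square for Bb × bb:
Offspring genotypes: 2 Bb, 2 bb
Total offspring: 4
Count with target: 2
Probability: 2/4 = 1/2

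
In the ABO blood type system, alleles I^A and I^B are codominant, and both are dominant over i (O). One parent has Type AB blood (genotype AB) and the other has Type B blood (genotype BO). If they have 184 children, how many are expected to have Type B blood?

Cross: AB × BO
Possible offspring genotypes: 1 AB, 1 AO, 1 BB, 1 BO
Blood type counts: 1 Type AB, 1 Type A, 2 Type B
Probability of Type B: 2/4 = 1/2
Expected count = 1/2 × 184 = 92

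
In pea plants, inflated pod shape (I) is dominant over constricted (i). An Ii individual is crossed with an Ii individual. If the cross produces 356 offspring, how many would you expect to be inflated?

Punnett square for Ii × Ii:
Offspring genotypes: 1 II, 2 Ii, 1 ii
inflated: 3, constricted: 1
inflated: 3 out of 4 → fraction 3/4
Expected count = 3/4 × 356 = 267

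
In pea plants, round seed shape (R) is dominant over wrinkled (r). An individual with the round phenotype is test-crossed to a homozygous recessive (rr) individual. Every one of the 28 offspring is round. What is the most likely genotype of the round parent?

Test cross: ? × rr
All offspring are round.
If the unknown parent were heterozygous (Rr), about half of 28 offspring would be wrinkled; none are. The unknown parent is most likely homozygous dominant (RR).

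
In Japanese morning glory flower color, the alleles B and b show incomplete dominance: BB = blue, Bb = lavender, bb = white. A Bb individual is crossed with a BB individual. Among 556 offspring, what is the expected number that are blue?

Punnett square for Bb × BB:
Offspring genotypes: 2 BB, 2 Bb
Phenotype counts: 2 blue, 2 lavender
blue: 2 out of 4 → fraction 1/2
Expected count = 1/2 × 556 = 278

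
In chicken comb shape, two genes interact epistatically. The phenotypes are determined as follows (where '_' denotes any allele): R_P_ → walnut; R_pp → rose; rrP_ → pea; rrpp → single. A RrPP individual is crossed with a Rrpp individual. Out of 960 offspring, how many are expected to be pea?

Cross: RrPP × Rrpp — consider each gene separately:
R gene: Rr × Rr → 1 RR, 2 Rr, 1 rr → 3 R_ : 1 rr (out of 4)
P gene: PP × pp → 4 Pp → 4 P_ (out of 4)
Genotype classes (out of 4 × 4 = 16): R_P_ = 3×4 = 12; rrP_ = 1×4 = 4
Apply the phenotype rules: R_P_ (12) → walnut; rrP_ (4) → pea
Phenotype counts (out of 16): 12 walnut, 4 pea
pea: 4 out of 16 → fraction 1/4
Expected count = 1/4 × 960 = 240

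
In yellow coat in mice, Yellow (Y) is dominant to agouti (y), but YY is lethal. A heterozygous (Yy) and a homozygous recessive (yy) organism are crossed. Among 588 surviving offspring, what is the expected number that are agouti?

Cross: Yy × yy
Punnett square offspring (before lethality): 2 Yy, 2 yy
No YY offspring are produced in this cross.
agouti: 2 out of 4 → fraction 1/2
Expected count = 1/2 × 588 = 294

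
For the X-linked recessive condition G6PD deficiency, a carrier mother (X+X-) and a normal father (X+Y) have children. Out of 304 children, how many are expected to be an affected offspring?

Cross: X+X- × X+Y
Offspring: 1 X+X+, 1 X+Y, 1 X+X-, 1 X-Y
Probability of an affected offspring: 1/4
Expected count = 1/4 × 304 = 76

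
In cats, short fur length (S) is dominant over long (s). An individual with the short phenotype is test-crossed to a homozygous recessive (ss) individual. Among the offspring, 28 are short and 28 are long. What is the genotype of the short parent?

Test cross: ? × ss
Offspring: 28 short, 28 long — approximately 1:1.
A 1:1 ratio in a test cross indicates the unknown parent is heterozygous (Ss).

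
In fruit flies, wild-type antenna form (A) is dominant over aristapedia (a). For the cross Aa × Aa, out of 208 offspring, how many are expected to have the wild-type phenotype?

Punnett square for Aa × Aa:
Offspring genotypes: 1 AA, 2 Aa, 1 aa
Total offspring: 4
Count with target: 3
Probability: 3/4
Expected count = 3/4 × 208 = 156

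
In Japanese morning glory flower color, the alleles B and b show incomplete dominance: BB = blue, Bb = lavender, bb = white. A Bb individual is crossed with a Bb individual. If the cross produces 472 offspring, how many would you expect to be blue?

Punnett square for Bb × Bb:
Offspring genotypes: 1 BB, 2 Bb, 1 bb
Phenotype counts: 1 blue, 2 lavender, 1 white
blue: 1 out of 4 → fraction 1/4
Expected count = 1/4 × 472 = 118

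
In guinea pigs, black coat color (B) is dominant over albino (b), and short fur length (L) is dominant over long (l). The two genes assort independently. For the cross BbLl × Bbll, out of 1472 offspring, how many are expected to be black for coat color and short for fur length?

Dihybrid cross BbLl × Bbll — consider each gene separately:
coat color: Bb × Bb → 1 BB, 2 Bb, 1 bb → 3 B_ : 1 bb (out of 4)
fur length: Ll × ll → 2 Ll, 2 ll → 2 L_ : 2 ll (out of 4)
Looking for: black (B_) and short (L_)
P(black) = 3/4, P(short) = 2/4
P(both) = 3/4 × 2/4 = 6/16 = 3/8
Expected count = 3/8 × 1472 = 552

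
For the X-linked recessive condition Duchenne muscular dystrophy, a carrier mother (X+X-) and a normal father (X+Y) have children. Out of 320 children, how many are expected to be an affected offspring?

Cross: X+X- × X+Y
Offspring: 1 X+X+, 1 X+Y, 1 X+X-, 1 X-Y
Probability of an affected offspring: 1/4
Expected count = 1/4 × 320 = 80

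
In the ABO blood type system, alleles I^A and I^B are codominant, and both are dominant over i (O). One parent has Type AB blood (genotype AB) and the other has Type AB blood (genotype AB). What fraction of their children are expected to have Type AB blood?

Cross: AB × AB
Possible offspring genotypes: 1 AA, 2 AB, 1 BB
Blood type counts: 1 Type A, 2 Type AB, 1 Type B
Probability of Type AB: 2/4 = 1/2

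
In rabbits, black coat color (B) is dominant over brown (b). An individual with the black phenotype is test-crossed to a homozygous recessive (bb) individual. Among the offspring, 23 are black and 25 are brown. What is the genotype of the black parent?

Test cross: ? × bb
Offspring: 23 black, 25 brown — approximately 1:1.
A 1:1 ratio in a test cross indicates the unknown parent is heterozygous (Bb).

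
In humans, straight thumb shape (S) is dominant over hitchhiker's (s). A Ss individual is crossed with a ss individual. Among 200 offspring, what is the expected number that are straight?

Punnett square for Ss × ss:
Offspring genotypes: 2 Ss, 2 ss
straight: 2, hitchhiker's: 2
straight: 2 out of 4 → fraction 1/2
Expected count = 1/2 × 200 = 100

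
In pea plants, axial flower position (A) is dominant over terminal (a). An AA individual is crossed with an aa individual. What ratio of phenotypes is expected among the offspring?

Punnett square for AA × aa:
Offspring genotypes: 4 Aa
axial: 4, terminal: 0
Ratio: all axial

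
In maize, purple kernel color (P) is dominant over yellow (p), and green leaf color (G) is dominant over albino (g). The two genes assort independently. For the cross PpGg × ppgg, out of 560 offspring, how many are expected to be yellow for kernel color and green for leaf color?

Dihybrid cross PpGg × ppgg — consider each gene separately:
kernel color: Pp × pp → 2 Pp, 2 pp → 2 P_ : 2 pp (out of 4)
leaf color: Gg × gg → 2 Gg, 2 gg → 2 G_ : 2 gg (out of 4)
Looking for: yellow (pp) and green (G_)
P(yellow) = 2/4, P(green) = 2/4
P(both) = 2/4 × 2/4 = 4/16 = 1/4
Expected count = 1/4 × 560 = 140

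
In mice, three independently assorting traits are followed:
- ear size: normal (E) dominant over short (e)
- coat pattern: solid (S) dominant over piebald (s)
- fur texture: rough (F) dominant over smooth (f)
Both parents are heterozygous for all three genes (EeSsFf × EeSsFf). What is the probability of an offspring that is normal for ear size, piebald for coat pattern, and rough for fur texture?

Trihybrid cross: EeSsFf × EeSsFf
Each trait segregates independently with a 3:1 phenotypic ratio, so each gene contributes 3/4 (dominant) or 1/4 (recessive).
Target: normal (ear size), piebald (coat pattern), rough (fur texture)
Probability = product of independent per-trait probabilities
= 3/4 × 1/4 × 3/4 = 9/64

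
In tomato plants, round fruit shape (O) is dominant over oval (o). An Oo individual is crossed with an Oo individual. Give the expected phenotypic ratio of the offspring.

Punnett square for Oo × Oo:
Offspring genotypes: 1 OO, 2 Oo, 1 oo
round: 3, oval: 1
Ratio: 3:1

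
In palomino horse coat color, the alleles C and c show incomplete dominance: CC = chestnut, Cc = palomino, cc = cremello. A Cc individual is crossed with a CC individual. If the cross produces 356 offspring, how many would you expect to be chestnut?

Punnett square for Cc × CC:
Offspring genotypes: 2 CC, 2 Cc
Phenotype counts: 2 chestnut, 2 palomino
chestnut: 2 out of 4 → fraction 1/2
Expected count = 1/2 × 356 = 178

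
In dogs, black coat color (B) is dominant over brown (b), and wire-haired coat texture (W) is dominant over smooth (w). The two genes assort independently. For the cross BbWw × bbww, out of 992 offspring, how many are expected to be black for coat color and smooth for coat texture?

Dihybrid cross BbWw × bbww — consider each gene separately:
coat color: Bb × bb → 2 Bb, 2 bb → 2 B_ : 2 bb (out of 4)
coat texture: Ww × ww → 2 Ww, 2 ww → 2 W_ : 2 ww (out of 4)
Looking for: black (B_) and smooth (ww)
P(black) = 2/4, P(smooth) = 2/4
P(both) = 2/4 × 2/4 = 4/16 = 1/4
Expected count = 1/4 × 992 = 248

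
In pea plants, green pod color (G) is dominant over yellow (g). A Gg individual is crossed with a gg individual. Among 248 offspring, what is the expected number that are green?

Punnett square for Gg × gg:
Offspring genotypes: 2 Gg, 2 gg
green: 2, yellow: 2
green: 2 out of 4 → fraction 1/2
Expected count = 1/2 × 248 = 124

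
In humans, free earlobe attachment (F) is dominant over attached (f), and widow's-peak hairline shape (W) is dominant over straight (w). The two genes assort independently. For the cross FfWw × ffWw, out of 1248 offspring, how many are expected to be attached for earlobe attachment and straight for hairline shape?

Dihybrid cross FfWw × ffWw — consider each gene separately:
earlobe attachment: Ff × ff → 2 Ff, 2 ff → 2 F_ : 2 ff (out of 4)
hairline shape: Ww × Ww → 1 WW, 2 Ww, 1 ww → 3 W_ : 1 ww (out of 4)
Looking for: attached (ff) and straight (ww)
P(attached) = 2/4, P(straight) = 1/4
P(both) = 2/4 × 1/4 = 2/16 = 1/8
Expected count = 1/8 × 1248 = 156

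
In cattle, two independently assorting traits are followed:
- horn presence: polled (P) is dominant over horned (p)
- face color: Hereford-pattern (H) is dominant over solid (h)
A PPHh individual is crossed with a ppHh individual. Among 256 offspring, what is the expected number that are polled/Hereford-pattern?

Dihybrid cross PPHh × ppHh — consider each gene separately:
horn presence: PP × pp → 4 Pp → 4 P_ (out of 4)
face color: Hh × Hh → 1 HH, 2 Hh, 1 hh → 3 H_ : 1 hh (out of 4)
Combine (counts out of 4 × 4 = 16): polled/Hereford-pattern (P_H_) = 4×3 = 12; polled/solid (P_hh) = 4×1 = 4
Phenotype counts (out of 16): 12 polled/Hereford-pattern, 4 polled/solid
polled/Hereford-pattern: 12 out of 16 → fraction 3/4
Expected count = 3/4 × 256 = 192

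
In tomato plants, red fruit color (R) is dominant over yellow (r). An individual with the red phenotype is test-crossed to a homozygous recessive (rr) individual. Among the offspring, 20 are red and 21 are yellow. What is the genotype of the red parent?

Test cross: ? × rr
Offspring: 20 red, 21 yellow — approximately 1:1.
A 1:1 ratio in a test cross indicates the unknown parent is heterozygous (Rr).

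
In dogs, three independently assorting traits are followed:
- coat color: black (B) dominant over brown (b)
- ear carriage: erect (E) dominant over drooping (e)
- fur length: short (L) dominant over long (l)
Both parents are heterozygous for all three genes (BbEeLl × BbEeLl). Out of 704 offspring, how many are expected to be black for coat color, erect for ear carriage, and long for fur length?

Trihybrid cross: BbEeLl × BbEeLl
Each trait segregates independently with a 3:1 phenotypic ratio, so each gene contributes 3/4 (dominant) or 1/4 (recessive).
Target: black (coat color), erect (ear carriage), long (fur length)
Probability = product of independent per-trait probabilities
= 3/4 × 3/4 × 1/4 = 9/64
Expected count = 9/64 × 704 = 99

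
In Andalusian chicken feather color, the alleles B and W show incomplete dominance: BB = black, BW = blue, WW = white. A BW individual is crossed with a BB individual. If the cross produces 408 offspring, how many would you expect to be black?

Punnett square for BW × BB:
Offspring genotypes: 2 BB, 2 BW
Phenotype counts: 2 black, 2 blue
black: 2 out of 4 → fraction 1/2
Expected count = 1/2 × 408 = 204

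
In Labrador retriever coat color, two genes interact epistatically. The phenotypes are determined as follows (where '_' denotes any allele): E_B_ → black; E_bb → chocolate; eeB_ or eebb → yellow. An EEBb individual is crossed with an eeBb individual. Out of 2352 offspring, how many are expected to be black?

Cross: EEBb × eeBb — consider each gene separately:
E gene: EE × ee → 4 Ee → 4 E_ (out of 4)
B gene: Bb × Bb → 1 BB, 2 Bb, 1 bb → 3 B_ : 1 bb (out of 4)
Genotype classes (out of 4 × 4 = 16): E_B_ = 4×3 = 12; E_bb = 4×1 = 4
Apply the phenotype rules: E_B_ (12) → black; E_bb (4) → chocolate
Phenotype counts (out of 16): 12 black, 4 chocolate
black: 12 out of 16 → fraction 3/4
Expected count = 3/4 × 2352 = 1764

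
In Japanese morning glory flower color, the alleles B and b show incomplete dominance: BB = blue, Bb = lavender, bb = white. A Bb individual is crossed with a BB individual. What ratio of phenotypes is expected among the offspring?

Punnett square for Bb × BB:
Offspring genotypes: 2 BB, 2 Bb
Phenotype counts: 2 blue, 2 lavender
Ratio: 1 blue : 1 lavender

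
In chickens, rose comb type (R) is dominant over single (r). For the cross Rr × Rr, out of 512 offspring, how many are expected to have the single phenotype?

Punnett square for Rr × Rr:
Offspring genotypes: 1 RR, 2 Rr, 1 rr
Total offspring: 4
Count with target: 1
Probability: 1/4
Expected count = 1/4 × 512 = 128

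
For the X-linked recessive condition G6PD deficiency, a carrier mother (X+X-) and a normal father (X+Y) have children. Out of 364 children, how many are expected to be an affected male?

Cross: X+X- × X+Y
Offspring: 1 X+X+, 1 X+Y, 1 X+X-, 1 X-Y
Probability of an affected male: 1/4
Expected count = 1/4 × 364 = 91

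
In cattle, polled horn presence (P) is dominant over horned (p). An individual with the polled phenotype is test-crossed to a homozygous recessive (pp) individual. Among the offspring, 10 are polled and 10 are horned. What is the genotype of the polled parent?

Test cross: ? × pp
Offspring: 10 polled, 10 horned — approximately 1:1.
A 1:1 ratio in a test cross indicates the unknown parent is heterozygous (Pp).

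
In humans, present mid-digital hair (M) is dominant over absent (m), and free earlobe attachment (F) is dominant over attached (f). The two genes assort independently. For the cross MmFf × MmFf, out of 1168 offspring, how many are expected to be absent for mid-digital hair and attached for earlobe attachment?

Dihybrid cross MmFf × MmFf — consider each gene separately:
mid-digital hair: Mm × Mm → 1 MM, 2 Mm, 1 mm → 3 M_ : 1 mm (out of 4)
earlobe attachment: Ff × Ff → 1 FF, 2 Ff, 1 ff → 3 F_ : 1 ff (out of 4)
Looking for: absent (mm) and attached (ff)
P(absent) = 1/4, P(attached) = 1/4
P(both) = 1/4 × 1/4 = 1/16
Expected count = 1/16 × 1168 = 73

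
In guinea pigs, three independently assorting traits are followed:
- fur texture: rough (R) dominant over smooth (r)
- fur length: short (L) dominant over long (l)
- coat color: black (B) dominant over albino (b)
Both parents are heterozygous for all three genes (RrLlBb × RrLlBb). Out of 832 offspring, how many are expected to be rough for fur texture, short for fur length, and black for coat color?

Trihybrid cross: RrLlBb × RrLlBb
Each trait segregates independently with a 3:1 phenotypic ratio, so each gene contributes 3/4 (dominant) or 1/4 (recessive).
Target: rough (fur texture), short (fur length), black (coat color)
Probability = product of independent per-trait probabilities
= 3/4 × 3/4 × 3/4 = 27/64
Expected count = 27/64 × 832 = 351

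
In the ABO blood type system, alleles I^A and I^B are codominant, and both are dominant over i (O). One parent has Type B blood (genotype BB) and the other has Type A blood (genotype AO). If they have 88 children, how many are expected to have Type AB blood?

Cross: BB × AO
Possible offspring genotypes: 2 AB, 2 BO
Blood type counts: 2 Type AB, 2 Type B
Probability of Type AB: 2/4 = 1/2
Expected count = 1/2 × 88 = 44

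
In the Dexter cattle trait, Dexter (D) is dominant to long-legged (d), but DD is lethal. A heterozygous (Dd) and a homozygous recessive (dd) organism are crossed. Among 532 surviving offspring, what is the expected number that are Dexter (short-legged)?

Cross: Dd × dd
Punnett square offspring (before lethality): 2 Dd, 2 dd
No DD offspring are produced in this cross.
Dexter (short-legged): 2 out of 4 → fraction 1/2
Expected count = 1/2 × 532 = 266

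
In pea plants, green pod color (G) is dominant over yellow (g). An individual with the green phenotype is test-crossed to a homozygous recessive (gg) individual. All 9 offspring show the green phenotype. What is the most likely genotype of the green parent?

Test cross: ? × gg
All offspring are green.
If the unknown parent were heterozygous (Gg), about half of 9 offspring would be yellow; none are. The unknown parent is most likely homozygous dominant (GG).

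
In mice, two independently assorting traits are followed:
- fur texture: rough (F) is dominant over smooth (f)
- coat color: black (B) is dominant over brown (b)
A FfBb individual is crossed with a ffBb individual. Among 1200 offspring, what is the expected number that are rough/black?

Dihybrid cross FfBb × ffBb — consider each gene separately:
fur texture: Ff × ff → 2 Ff, 2 ff → 2 F_ : 2 ff (out of 4)
coat color: Bb × Bb → 1 BB, 2 Bb, 1 bb → 3 B_ : 1 bb (out of 4)
Combine (counts out of 4 × 4 = 16): rough/black (F_B_) = 2×3 = 6; rough/brown (F_bb) = 2×1 = 2; smooth/black (ffB_) = 2×3 = 6; smooth/brown (ffbb) = 2×1 = 2
Phenotype counts (out of 16): 6 rough/black, 2 rough/brown, 6 smooth/black, 2 smooth/brown
rough/black: 6 out of 16 → fraction 3/8
Expected count = 3/8 × 1200 = 450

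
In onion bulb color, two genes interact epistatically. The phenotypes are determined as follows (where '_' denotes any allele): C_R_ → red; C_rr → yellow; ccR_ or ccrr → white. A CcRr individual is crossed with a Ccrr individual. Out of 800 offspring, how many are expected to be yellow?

Cross: CcRr × Ccrr — consider each gene separately:
C gene: Cc × Cc → 1 CC, 2 Cc, 1 cc → 3 C_ : 1 cc (out of 4)
R gene: Rr × rr → 2 Rr, 2 rr → 2 R_ : 2 rr (out of 4)
Genotype classes (out of 4 × 4 = 16): C_R_ = 3×2 = 6; C_rr = 3×2 = 6; ccR_ = 1×2 = 2; ccrr = 1×2 = 2
Apply the phenotype rules: C_R_ (6) → red; C_rr (6) → yellow; ccR_ (2) + ccrr (2) → white
Phenotype counts (out of 16): 6 red, 6 yellow, 4 white
yellow: 6 out of 16 → fraction 3/8
Expected count = 3/8 × 800 = 300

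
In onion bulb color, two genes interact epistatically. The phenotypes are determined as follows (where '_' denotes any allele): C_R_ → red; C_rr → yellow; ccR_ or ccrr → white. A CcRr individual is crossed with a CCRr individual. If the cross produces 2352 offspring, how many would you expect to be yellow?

Cross: CcRr × CCRr — consider each gene separately:
C gene: Cc × CC → 2 CC, 2 Cc → 4 C_ (out of 4)
R gene: Rr × Rr → 1 RR, 2 Rr, 1 rr → 3 R_ : 1 rr (out of 4)
Genotype classes (out of 4 × 4 = 16): C_R_ = 4×3 = 12; C_rr = 4×1 = 4
Apply the phenotype rules: C_R_ (12) → red; C_rr (4) → yellow
Phenotype counts (out of 16): 12 red, 4 yellow
yellow: 4 out of 16 → fraction 1/4
Expected count = 1/4 × 2352 = 588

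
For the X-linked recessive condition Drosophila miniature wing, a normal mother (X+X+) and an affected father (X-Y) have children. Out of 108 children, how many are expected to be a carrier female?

Cross: X+X+ × X-Y
Offspring: 2 X+X-, 2 X+Y
Probability of a carrier female: 2/4 = 1/2
Expected count = 1/2 × 108 = 54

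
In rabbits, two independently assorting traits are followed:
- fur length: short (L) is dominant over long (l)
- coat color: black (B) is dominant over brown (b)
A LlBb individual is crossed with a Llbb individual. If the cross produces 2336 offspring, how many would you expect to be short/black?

Dihybrid cross LlBb × Llbb — consider each gene separately:
fur length: Ll × Ll → 1 LL, 2 Ll, 1 ll → 3 L_ : 1 ll (out of 4)
coat color: Bb × bb → 2 Bb, 2 bb → 2 B_ : 2 bb (out of 4)
Combine (counts out of 4 × 4 = 16): short/black (L_B_) = 3×2 = 6; short/brown (L_bb) = 3×2 = 6; long/black (llB_) = 1×2 = 2; long/brown (llbb) = 1×2 = 2
Phenotype counts (out of 16): 6 short/black, 6 short/brown, 2 long/black, 2 long/brown
short/black: 6 out of 16 → fraction 3/8
Expected count = 3/8 × 2336 = 876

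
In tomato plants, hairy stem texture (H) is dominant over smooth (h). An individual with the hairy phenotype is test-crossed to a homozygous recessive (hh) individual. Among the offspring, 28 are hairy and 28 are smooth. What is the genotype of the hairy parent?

Test cross: ? × hh
Offspring: 28 hairy, 28 smooth — approximately 1:1.
A 1:1 ratio in a test cross indicates the unknown parent is heterozygous (Hh).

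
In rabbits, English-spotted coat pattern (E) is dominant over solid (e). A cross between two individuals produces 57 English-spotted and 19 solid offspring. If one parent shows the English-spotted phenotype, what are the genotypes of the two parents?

Observed offspring: 57 English-spotted, 19 solid
The observed ratio simplifies to 3:1. Solid (ee) offspring appear, so each parent must contribute one e allele. The parent stated to show English-spotted carries E, so it is Ee. The other parent is then either Ee or ee: Ee × ee would give a 1:1 split, whereas Ee × Ee gives 3:1 — matching the data. So both parents are heterozygous (Ee × Ee).
Parent genotypes: Ee × Ee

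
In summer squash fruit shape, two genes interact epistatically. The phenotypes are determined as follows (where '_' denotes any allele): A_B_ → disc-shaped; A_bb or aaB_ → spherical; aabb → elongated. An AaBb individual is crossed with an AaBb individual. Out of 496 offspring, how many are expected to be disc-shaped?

Cross: AaBb × AaBb — consider each gene separately:
A gene: Aa × Aa → 1 AA, 2 Aa, 1 aa → 3 A_ : 1 aa (out of 4)
B gene: Bb × Bb → 1 BB, 2 Bb, 1 bb → 3 B_ : 1 bb (out of 4)
Genotype classes (out of 4 × 4 = 16): A_B_ = 3×3 = 9; A_bb = 3×1 = 3; aaB_ = 1×3 = 3; aabb = 1×1 = 1
Apply the phenotype rules: A_B_ (9) → disc-shaped; A_bb (3) + aaB_ (3) → spherical; aabb (1) → elongated
Phenotype counts (out of 16): 9 disc-shaped, 6 spherical, 1 elongated
disc-shaped: 9 out of 16 → fraction 9/16
Expected count = 9/16 × 496 = 279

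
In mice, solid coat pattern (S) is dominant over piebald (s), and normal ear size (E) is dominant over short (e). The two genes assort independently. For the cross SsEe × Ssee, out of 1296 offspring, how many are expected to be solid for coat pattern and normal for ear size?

Dihybrid cross SsEe × Ssee — consider each gene separately:
coat pattern: Ss × Ss → 1 SS, 2 Ss, 1 ss → 3 S_ : 1 ss (out of 4)
ear size: Ee × ee → 2 Ee, 2 ee → 2 E_ : 2 ee (out of 4)
Looking for: solid (S_) and normal (E_)
P(solid) = 3/4, P(normal) = 2/4
P(both) = 3/4 × 2/4 = 6/16 = 3/8
Expected count = 3/8 × 1296 = 486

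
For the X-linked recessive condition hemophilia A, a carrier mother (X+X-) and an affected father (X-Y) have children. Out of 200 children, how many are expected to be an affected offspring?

Cross: X+X- × X-Y
Offspring: 1 X+X-, 1 X+Y, 1 X-X-, 1 X-Y
Probability of an affected offspring: 2/4 = 1/2
Expected count = 1/2 × 200 = 100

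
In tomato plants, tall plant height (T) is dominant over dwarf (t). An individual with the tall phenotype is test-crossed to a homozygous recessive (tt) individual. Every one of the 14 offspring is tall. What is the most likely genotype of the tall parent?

Test cross: ? × tt
All offspring are tall.
If the unknown parent were heterozygous (Tt), about half of 14 offspring would be dwarf; none are. The unknown parent is most likely homozygous dominant (TT).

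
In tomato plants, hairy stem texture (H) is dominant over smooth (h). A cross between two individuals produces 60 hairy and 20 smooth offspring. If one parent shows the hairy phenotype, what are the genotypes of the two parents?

Observed offspring: 60 hairy, 20 smooth
The observed ratio simplifies to 3:1. Smooth (hh) offspring appear, so each parent must contribute one h allele. The parent stated to show hairy carries H, so it is Hh. The other parent is then either Hh or hh: Hh × hh would give a 1:1 split, whereas Hh × Hh gives 3:1 — matching the data. So both parents are heterozygous (Hh × Hh).
Parent genotypes: Hh × Hh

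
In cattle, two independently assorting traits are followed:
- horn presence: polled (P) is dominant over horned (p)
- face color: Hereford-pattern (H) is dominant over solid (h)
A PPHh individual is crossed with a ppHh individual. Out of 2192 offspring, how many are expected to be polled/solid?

Dihybrid cross PPHh × ppHh — consider each gene separately:
horn presence: PP × pp → 4 Pp → 4 P_ (out of 4)
face color: Hh × Hh → 1 HH, 2 Hh, 1 hh → 3 H_ : 1 hh (out of 4)
Combine (counts out of 4 × 4 = 16): polled/Hereford-pattern (P_H_) = 4×3 = 12; polled/solid (P_hh) = 4×1 = 4
Phenotype counts (out of 16): 12 polled/Hereford-pattern, 4 polled/solid
polled/solid: 4 out of 16 → fraction 1/4
Expected count = 1/4 × 2192 = 548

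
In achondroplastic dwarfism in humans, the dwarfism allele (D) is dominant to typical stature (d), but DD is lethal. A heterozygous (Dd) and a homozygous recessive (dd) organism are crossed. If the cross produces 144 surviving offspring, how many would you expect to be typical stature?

Cross: Dd × dd
Punnett square offspring (before lethality): 2 Dd, 2 dd
No DD offspring are produced in this cross.
typical stature: 2 out of 4 → fraction 1/2
Expected count = 1/2 × 144 = 72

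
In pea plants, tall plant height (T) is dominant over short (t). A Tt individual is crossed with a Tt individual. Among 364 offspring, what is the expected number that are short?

Punnett square for Tt × Tt:
Offspring genotypes: 1 TT, 2 Tt, 1 tt
tall: 3, short: 1
short: 1 out of 4 → fraction 1/4
Expected count = 1/4 × 364 = 91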